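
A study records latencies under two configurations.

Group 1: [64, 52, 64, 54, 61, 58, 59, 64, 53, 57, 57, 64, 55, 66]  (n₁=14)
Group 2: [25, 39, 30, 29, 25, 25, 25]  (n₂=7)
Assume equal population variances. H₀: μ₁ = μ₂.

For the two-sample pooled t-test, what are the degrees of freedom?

degrees of freedom = 19

df = n₁ + n₂ − 2 = 14 + 7 − 2 = 19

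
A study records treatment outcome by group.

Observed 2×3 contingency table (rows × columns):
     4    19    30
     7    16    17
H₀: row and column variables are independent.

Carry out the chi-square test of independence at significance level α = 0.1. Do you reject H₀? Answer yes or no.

reject H₀: no

Row totals [53, 40], col totals [11, 35, 47], n=93
χ² = (4−6.27)²/6.27 + (19−19.95)²/19.95 + (30−26.78)²/26.78 + (7−4.73)²/4.73 + (16−15.05)²/15.05 + (17−20.22)²/20.22 = 2.9107
df = 2
p-value (upper-tail) = 0.23331
At α=0.1: p ≥ α → fail to reject H₀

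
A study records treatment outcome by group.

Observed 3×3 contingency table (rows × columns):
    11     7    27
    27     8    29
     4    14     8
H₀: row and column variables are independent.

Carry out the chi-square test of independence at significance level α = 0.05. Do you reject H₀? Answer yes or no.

Row totals [45, 64, 26], col totals [42, 29, 64], n=135
χ² = (11−14.00)²/14.00 + (7−9.67)²/9.67 + (27−21.33)²/21.33 + (27−19.91)²/19.91 + (8−13.75)²/13.75 + (29−30.34)²/30.34 + (4−8.09)²/8.09 + (14−5.59)²/5.59 + (8−12.33)²/12.33 = 24.1333
df = 4
p-value (upper-tail) = 0.00008
At α=0.05: p < α → reject H₀

reject H₀: yes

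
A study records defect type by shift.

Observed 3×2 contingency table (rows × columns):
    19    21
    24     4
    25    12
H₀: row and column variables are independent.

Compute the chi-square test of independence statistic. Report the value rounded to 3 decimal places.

Row totals [40, 28, 37], col totals [68, 37], n=105
χ² = (19−25.90)²/25.90 + (21−14.10)²/14.10 + (24−18.13)²/18.13 + (4−9.87)²/9.87 + (25−23.96)²/23.96 + (12−13.04)²/13.04 = 10.7368
df = 2

test statistic = 10.737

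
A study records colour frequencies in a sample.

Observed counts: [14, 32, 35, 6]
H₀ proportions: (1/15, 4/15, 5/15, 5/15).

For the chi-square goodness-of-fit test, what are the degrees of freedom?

degrees of freedom = 3

df = k − 1 = 4 − 1 = 3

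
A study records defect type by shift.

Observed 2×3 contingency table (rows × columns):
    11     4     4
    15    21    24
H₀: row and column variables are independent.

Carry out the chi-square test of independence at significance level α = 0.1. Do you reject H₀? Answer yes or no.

Row totals [19, 60], col totals [26, 25, 28], n=79
χ² = (11−6.25)²/6.25 + (4−6.01)²/6.01 + (4−6.73)²/6.73 + (15−19.75)²/19.75 + (21−18.99)²/18.99 + (24−21.27)²/21.27 = 7.0931
df = 2
p-value (upper-tail) = 0.02882
At α=0.1: p < α → reject H₀

reject H₀: yes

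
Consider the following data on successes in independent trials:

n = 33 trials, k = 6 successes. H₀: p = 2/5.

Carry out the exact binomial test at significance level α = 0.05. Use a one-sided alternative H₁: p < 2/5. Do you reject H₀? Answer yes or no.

Exact binomial: n=33, k=6, p₀=2/5=0.4000
P(X≤6) from Σ C(n,i)·p₀^i·(1−p₀)^(n−i)
p-value (one-sided, H₁ less) = 0.00661
At α=0.05: p < α → reject H₀

reject H₀: yes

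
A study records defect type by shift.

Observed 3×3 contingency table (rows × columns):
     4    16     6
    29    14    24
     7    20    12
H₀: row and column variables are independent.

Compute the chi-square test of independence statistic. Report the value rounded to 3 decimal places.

test statistic = 19.368

Row totals [26, 67, 39], col totals [40, 50, 42], n=132
χ² = (4−7.88)²/7.88 + (16−9.85)²/9.85 + (6−8.27)²/8.27 + (29−20.30)²/20.30 + (14−25.38)²/25.38 + (24−21.32)²/21.32 + (7−11.82)²/11.82 + (20−14.77)²/14.77 + (12−12.41)²/12.41 = 19.3683
df = 4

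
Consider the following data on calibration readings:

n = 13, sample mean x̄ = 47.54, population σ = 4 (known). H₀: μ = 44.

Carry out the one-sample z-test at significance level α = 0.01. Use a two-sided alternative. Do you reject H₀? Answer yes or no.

reject H₀: yes

SE = σ/√n = 4/√13 = 1.1094
z = (x̄−μ₀)/SE = (47.54−44)/1.1094 = 3.1909
p-value (two-sided) = 0.00142
At α=0.01: p < α → reject H₀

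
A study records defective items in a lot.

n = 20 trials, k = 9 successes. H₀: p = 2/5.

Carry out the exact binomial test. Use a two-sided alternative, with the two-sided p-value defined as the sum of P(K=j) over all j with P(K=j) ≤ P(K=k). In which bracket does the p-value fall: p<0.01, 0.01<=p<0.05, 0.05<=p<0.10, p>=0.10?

Exact binomial: n=20, k=9, p₀=2/5=0.4000
P(X=j) = C(n,j)·p₀^j·(1−p₀)^(n−j); p = Σ P(X=j) over j with P(X=j) ≤ P(X=9)
p-value (two-sided) = 0.65441
→ bracket: p>=0.10

p-value bracket: p>=0.10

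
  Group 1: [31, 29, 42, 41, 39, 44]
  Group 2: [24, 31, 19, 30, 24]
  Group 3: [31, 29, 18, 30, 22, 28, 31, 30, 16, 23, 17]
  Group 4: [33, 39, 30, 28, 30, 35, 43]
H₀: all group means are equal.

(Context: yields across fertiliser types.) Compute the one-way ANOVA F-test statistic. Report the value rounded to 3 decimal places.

test statistic = 8.513

Group means [37.67, 25.60, 25.00, 34.00], grand mean 29.897
SSB = Σnᵢ(x̄ᵢ−x̄)² = 836.156; SSW = ΣΣ(x−x̄ᵢ)² = 818.533
MSB = 836.156/3 = 278.7188; MSW = 818.533/25 = 32.7413
F = MSB/MSW = 8.5127
df = (3, 25)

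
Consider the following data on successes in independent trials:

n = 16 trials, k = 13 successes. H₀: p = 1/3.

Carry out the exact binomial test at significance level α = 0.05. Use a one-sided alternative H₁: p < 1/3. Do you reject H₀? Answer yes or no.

Exact binomial: n=16, k=13, p₀=1/3=0.3333
P(X≤13) from Σ C(n,i)·p₀^i·(1−p₀)^(n−i)
p-value (one-sided, H₁ less) = 0.99999
At α=0.05: p ≥ α → fail to reject H₀

reject H₀: no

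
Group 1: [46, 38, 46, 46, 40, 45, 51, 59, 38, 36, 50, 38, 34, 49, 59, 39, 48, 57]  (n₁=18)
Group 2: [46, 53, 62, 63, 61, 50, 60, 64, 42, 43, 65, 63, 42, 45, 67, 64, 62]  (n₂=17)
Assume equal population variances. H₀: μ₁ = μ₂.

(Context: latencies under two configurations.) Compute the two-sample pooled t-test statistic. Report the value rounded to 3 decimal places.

x̄₁=45.500, s₁=7.786, n₁=18
x̄₂=56.000, s₂=9.247, n₂=17
s_p² = [17·7.786² + 16·9.247²]/33 = 72.6818
SE = √(s_p²·(1/18+1/17)) = 2.8833
t = (45.500−56.000)/2.8833 = -3.6417
df = 33

test statistic = -3.642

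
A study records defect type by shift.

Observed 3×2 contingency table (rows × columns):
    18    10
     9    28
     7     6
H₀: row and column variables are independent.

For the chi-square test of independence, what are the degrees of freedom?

df = (r−1)(c−1) = (3−1)·(2−1) = 2

degrees of freedom = 2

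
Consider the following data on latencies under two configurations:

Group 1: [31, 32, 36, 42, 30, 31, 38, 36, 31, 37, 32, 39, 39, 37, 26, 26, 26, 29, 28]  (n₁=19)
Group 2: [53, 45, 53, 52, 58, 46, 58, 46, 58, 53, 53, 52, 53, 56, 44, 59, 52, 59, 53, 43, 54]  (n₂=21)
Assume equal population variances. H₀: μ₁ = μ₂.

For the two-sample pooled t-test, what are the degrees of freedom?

degrees of freedom = 38

df = n₁ + n₂ − 2 = 19 + 21 − 2 = 38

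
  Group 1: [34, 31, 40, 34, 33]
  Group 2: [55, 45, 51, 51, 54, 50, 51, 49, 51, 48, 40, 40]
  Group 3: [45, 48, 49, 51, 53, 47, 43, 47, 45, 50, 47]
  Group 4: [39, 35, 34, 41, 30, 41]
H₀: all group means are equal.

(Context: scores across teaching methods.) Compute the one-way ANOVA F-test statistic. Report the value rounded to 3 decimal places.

Group means [34.40, 48.75, 47.73, 36.67], grand mean 44.176
SSB = Σnᵢ(x̄ᵢ−x̄)² = 1205.976; SSW = ΣΣ(x−x̄ᵢ)² = 482.965
MSB = 1205.976/3 = 401.9920; MSW = 482.965/30 = 16.0988
F = MSB/MSW = 24.9702
df = (3, 30)

test statistic = 24.970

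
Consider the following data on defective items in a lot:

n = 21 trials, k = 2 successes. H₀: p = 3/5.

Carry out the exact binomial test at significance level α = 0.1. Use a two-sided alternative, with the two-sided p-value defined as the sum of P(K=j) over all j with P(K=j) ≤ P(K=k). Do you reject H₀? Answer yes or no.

reject H₀: yes

Exact binomial: n=21, k=2, p₀=3/5=0.6000
P(X=j) = C(n,j)·p₀^j·(1−p₀)^(n−j); p = Σ P(X=j) over j with P(X=j) ≤ P(X=2)
p-value (two-sided) = 0.00000
At α=0.1: p < α → reject H₀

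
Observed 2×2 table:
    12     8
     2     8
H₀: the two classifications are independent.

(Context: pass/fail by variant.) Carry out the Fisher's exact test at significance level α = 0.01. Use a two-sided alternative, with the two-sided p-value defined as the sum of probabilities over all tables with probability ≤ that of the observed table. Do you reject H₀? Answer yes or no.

reject H₀: no

Margins: r₁=20, r₂=10, c₁=14, c₂=16, n=30
p_obs = C(20,12)·C(10,2)/C(30,14); sum pmf over tables with pmf ≤ p_obs
p-value (two-sided) = 0.05767
At α=0.01: p ≥ α → fail to reject H₀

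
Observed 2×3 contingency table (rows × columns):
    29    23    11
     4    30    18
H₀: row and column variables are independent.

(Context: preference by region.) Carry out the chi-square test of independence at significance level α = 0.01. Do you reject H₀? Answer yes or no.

Row totals [63, 52], col totals [33, 53, 29], n=115
χ² = (29−18.08)²/18.08 + (23−29.03)²/29.03 + (11−15.89)²/15.89 + (4−14.92)²/14.92 + (30−23.97)²/23.97 + (18−13.11)²/13.11 = 20.6907
df = 2
p-value (upper-tail) = 0.00003
At α=0.01: p < α → reject H₀

reject H₀: yes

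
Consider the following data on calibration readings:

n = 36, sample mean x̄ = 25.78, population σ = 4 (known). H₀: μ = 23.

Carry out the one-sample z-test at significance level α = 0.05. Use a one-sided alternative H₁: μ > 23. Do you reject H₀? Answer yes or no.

SE = σ/√n = 4/√36 = 0.6667
z = (x̄−μ₀)/SE = (25.78−23)/0.6667 = 4.1700
p-value (one-sided, H₁ greater) = 0.00002
At α=0.05: p < α → reject H₀

reject H₀: yes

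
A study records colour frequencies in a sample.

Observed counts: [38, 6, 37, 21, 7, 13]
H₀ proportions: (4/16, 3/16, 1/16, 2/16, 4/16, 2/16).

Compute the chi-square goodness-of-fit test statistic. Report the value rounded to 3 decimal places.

test statistic = 148.066

n = 122; E_i = n·p_i = [30.50, 22.88, 7.62, 15.25, 30.50, 15.25]
χ² = (38−30.50)²/30.50 + (6−22.88)²/22.88 + (37−7.62)²/7.62 + (21−15.25)²/15.25 + (7−30.50)²/30.50 + (13−15.25)²/15.25 = 148.0656
df = 5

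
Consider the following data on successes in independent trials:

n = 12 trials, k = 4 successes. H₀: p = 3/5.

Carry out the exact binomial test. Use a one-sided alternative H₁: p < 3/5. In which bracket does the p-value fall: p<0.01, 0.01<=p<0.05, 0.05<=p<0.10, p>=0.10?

p-value bracket: 0.05<=p<0.10

Exact binomial: n=12, k=4, p₀=3/5=0.6000
P(X≤4) from Σ C(n,i)·p₀^i·(1−p₀)^(n−i)
p-value (one-sided, H₁ less) = 0.05731
→ bracket: 0.05<=p<0.10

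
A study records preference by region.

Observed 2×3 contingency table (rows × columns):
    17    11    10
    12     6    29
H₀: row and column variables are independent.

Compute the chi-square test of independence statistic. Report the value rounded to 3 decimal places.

test statistic = 10.757

Row totals [38, 47], col totals [29, 17, 39], n=85
χ² = (17−12.96)²/12.96 + (11−7.60)²/7.60 + (10−17.44)²/17.44 + (12−16.04)²/16.04 + (6−9.40)²/9.40 + (29−21.56)²/21.56 = 10.7567
df = 2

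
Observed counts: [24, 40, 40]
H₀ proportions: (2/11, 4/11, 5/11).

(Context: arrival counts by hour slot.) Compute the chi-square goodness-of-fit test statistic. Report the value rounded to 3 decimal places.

test statistic = 2.615

n = 104; E_i = n·p_i = [18.91, 37.82, 47.27]
χ² = (24−18.91)²/18.91 + (40−37.82)²/37.82 + (40−47.27)²/47.27 = 2.6154
df = 2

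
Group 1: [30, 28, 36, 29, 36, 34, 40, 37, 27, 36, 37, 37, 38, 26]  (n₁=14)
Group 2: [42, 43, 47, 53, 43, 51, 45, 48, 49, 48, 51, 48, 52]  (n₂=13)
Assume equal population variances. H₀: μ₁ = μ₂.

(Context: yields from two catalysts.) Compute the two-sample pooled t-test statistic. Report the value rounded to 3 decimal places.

test statistic = -8.755

x̄₁=33.643, s₁=4.634, n₁=14
x̄₂=47.692, s₂=3.591, n₂=13
s_p² = [13·4.634² + 12·3.591²]/25 = 17.3593
SE = √(s_p²·(1/14+1/13)) = 1.6048
t = (33.643−47.692)/1.6048 = -8.7548
df = 25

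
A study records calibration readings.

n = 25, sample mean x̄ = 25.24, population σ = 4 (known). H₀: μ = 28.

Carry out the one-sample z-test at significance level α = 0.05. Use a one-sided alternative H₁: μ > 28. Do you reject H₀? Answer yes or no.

SE = σ/√n = 4/√25 = 0.8000
z = (x̄−μ₀)/SE = (25.24−28)/0.8000 = -3.4500
p-value (one-sided, H₁ greater) = 0.99972
At α=0.05: p ≥ α → fail to reject H₀

reject H₀: no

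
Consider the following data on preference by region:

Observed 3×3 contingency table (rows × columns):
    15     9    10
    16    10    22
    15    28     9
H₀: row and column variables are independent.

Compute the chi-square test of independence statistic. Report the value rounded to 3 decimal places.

Row totals [34, 48, 52], col totals [46, 47, 41], n=134
χ² = (15−11.67)²/11.67 + (9−11.93)²/11.93 + (10−10.40)²/10.40 + (16−16.48)²/16.48 + (10−16.84)²/16.84 + (22−14.69)²/14.69 + (15−17.85)²/17.85 + (28−18.24)²/18.24 + (9−15.91)²/15.91 = 16.7944
df = 4

test statistic = 16.794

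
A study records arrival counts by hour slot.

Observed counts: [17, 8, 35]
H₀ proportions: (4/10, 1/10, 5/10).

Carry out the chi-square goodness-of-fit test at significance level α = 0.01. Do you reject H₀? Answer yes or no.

reject H₀: no

n = 60; E_i = n·p_i = [24.00, 6.00, 30.00]
χ² = (17−24.00)²/24.00 + (8−6.00)²/6.00 + (35−30.00)²/30.00 = 3.5417
df = 2
p-value (upper-tail) = 0.17019
At α=0.01: p ≥ α → fail to reject H₀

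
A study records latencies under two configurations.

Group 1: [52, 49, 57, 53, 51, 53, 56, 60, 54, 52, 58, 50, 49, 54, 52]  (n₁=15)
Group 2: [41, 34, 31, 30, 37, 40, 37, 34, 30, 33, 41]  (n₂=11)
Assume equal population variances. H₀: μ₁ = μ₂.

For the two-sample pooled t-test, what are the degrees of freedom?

df = n₁ + n₂ − 2 = 15 + 11 − 2 = 24

degrees of freedom = 24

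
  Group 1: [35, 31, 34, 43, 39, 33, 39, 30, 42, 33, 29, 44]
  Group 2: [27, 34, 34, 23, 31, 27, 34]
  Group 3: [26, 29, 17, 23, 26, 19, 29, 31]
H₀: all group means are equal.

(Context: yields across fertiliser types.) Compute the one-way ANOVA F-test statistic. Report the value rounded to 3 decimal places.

Group means [36.00, 30.00, 25.00], grand mean 31.185
SSB = Σnᵢ(x̄ᵢ−x̄)² = 594.074; SSW = ΣΣ(x−x̄ᵢ)² = 590.000
MSB = 594.074/2 = 297.0370; MSW = 590.000/24 = 24.5833
F = MSB/MSW = 12.0829
df = (2, 24)

test statistic = 12.083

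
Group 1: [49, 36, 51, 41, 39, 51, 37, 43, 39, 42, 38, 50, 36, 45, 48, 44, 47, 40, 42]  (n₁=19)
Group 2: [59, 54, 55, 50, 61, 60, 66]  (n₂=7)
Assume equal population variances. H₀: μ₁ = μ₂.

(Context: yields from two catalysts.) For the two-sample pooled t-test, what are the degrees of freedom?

degrees of freedom = 24

df = n₁ + n₂ − 2 = 19 + 7 − 2 = 24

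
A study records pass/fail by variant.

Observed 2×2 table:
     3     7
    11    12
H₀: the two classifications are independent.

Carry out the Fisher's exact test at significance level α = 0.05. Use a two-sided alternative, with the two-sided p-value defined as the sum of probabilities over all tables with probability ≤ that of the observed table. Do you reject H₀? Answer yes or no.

reject H₀: no

Margins: r₁=10, r₂=23, c₁=14, c₂=19, n=33
p_obs = C(10,3)·C(23,11)/C(33,14); sum pmf over tables with pmf ≤ p_obs
p-value (two-sided) = 0.45508
At α=0.05: p ≥ α → fail to reject H₀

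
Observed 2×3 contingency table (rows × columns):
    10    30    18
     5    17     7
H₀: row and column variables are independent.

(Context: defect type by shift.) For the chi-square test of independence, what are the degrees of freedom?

df = (r−1)(c−1) = (2−1)·(3−1) = 2

degrees of freedom = 2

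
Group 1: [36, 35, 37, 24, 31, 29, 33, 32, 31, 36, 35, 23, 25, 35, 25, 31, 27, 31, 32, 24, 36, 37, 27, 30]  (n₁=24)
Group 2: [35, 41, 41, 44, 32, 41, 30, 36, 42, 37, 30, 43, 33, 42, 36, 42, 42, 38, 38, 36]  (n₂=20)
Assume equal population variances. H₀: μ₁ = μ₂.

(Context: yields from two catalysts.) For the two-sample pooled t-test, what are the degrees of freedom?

df = n₁ + n₂ − 2 = 24 + 20 − 2 = 42

degrees of freedom = 42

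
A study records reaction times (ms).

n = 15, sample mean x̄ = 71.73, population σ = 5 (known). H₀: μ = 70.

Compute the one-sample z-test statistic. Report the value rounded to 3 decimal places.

test statistic = 1.340

SE = σ/√n = 5/√15 = 1.2910
z = (x̄−μ₀)/SE = (71.73−70)/1.2910 = 1.3401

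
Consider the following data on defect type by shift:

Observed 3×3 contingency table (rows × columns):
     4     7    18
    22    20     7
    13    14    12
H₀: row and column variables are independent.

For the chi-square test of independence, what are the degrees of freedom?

degrees of freedom = 4

df = (r−1)(c−1) = (3−1)·(3−1) = 4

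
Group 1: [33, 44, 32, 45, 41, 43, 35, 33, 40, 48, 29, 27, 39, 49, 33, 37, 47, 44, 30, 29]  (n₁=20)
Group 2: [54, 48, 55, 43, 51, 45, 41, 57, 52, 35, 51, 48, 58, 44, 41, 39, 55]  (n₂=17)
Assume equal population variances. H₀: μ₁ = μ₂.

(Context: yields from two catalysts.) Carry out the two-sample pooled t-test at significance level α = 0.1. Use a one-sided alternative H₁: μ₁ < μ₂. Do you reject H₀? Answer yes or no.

x̄₁=37.900, s₁=6.995, n₁=20
x̄₂=48.059, s₂=6.833, n₂=17
s_p² = [19·6.995² + 16·6.833²]/35 = 47.9069
SE = √(s_p²·(1/20+1/17)) = 2.2833
t = (37.900−48.059)/2.2833 = -4.4492
df = 35
p-value (one-sided, H₁ less) = 0.00004
At α=0.1: p < α → reject H₀

reject H₀: yes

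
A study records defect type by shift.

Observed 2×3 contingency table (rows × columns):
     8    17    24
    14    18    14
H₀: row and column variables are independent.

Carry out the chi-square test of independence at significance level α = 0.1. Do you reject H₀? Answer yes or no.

Row totals [49, 46], col totals [22, 35, 38], n=95
χ² = (8−11.35)²/11.35 + (17−18.05)²/18.05 + (24−19.60)²/19.60 + (14−10.65)²/10.65 + (18−16.95)²/16.95 + (14−18.40)²/18.40 = 4.2060
df = 2
p-value (upper-tail) = 0.12209
At α=0.1: p ≥ α → fail to reject H₀

reject H₀: no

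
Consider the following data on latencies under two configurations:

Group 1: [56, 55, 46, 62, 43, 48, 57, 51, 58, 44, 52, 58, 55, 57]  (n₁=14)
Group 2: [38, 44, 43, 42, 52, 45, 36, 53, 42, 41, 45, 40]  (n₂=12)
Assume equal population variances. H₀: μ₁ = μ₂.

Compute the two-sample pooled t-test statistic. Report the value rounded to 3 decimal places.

test statistic = 4.457

x̄₁=53.000, s₁=5.818, n₁=14
x̄₂=43.417, s₂=5.017, n₂=12
s_p² = [13·5.818² + 11·5.017²]/24 = 29.8715
SE = √(s_p²·(1/14+1/12)) = 2.1501
t = (53.000−43.417)/2.1501 = 4.4571
df = 24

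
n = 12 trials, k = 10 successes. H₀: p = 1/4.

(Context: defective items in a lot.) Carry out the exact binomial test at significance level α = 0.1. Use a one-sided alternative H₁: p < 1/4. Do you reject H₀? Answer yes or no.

Exact binomial: n=12, k=10, p₀=1/4=0.2500
P(X≤10) from Σ C(n,i)·p₀^i·(1−p₀)^(n−i)
p-value (one-sided, H₁ less) = 1.00000
At α=0.1: p ≥ α → fail to reject H₀

reject H₀: no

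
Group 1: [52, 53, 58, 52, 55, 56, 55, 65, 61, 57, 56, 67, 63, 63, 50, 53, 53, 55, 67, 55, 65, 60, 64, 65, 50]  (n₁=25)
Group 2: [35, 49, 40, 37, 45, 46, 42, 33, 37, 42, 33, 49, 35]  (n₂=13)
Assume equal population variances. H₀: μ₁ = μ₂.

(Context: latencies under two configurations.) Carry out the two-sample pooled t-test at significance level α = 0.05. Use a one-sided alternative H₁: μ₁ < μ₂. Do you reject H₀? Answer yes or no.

x̄₁=58.000, s₁=5.508, n₁=25
x̄₂=40.231, s₂=5.747, n₂=13
s_p² = [24·5.508² + 12·5.747²]/36 = 31.2308
SE = √(s_p²·(1/25+1/13)) = 1.9109
t = (58.000−40.231)/1.9109 = 9.2988
df = 36
p-value (one-sided, H₁ less) = 1.00000
At α=0.05: p ≥ α → fail to reject H₀

reject H₀: no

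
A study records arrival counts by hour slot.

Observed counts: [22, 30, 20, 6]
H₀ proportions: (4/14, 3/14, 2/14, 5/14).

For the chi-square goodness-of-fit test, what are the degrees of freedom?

df = k − 1 = 4 − 1 = 3

degrees of freedom = 3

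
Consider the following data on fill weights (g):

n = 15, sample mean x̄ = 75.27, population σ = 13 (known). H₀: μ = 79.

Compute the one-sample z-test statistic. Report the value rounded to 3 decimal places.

SE = σ/√n = 13/√15 = 3.3566
z = (x̄−μ₀)/SE = (75.27−79)/3.3566 = -1.1112

test statistic = -1.111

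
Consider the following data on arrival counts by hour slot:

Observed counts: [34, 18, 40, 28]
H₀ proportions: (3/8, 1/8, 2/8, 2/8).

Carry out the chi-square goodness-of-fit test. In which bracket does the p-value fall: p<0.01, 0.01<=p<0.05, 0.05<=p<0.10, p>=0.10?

n = 120; E_i = n·p_i = [45.00, 15.00, 30.00, 30.00]
χ² = (34−45.00)²/45.00 + (18−15.00)²/15.00 + (40−30.00)²/30.00 + (28−30.00)²/30.00 = 6.7556
df = 3
p-value (upper-tail) = 0.08011
→ bracket: 0.05<=p<0.10

p-value bracket: 0.05<=p<0.10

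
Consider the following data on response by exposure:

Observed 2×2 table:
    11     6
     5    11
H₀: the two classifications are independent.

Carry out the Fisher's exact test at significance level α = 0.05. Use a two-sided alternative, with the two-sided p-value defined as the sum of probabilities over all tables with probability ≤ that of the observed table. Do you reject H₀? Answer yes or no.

Margins: r₁=17, r₂=16, c₁=16, c₂=17, n=33
p_obs = C(17,11)·C(16,5)/C(33,16); sum pmf over tables with pmf ≤ p_obs
p-value (two-sided) = 0.08441
At α=0.05: p ≥ α → fail to reject H₀

reject H₀: no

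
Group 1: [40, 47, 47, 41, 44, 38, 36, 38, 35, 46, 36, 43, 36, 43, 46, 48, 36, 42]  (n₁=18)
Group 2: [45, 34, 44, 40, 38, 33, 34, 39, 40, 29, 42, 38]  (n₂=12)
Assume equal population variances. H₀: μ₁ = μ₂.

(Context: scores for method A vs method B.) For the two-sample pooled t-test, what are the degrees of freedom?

df = n₁ + n₂ − 2 = 18 + 12 − 2 = 28

degrees of freedom = 28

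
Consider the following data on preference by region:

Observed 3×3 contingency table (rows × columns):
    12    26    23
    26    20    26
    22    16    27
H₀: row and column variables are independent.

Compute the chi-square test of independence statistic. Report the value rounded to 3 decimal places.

Row totals [61, 72, 65], col totals [60, 62, 76], n=198
χ² = (12−18.48)²/18.48 + (26−19.10)²/19.10 + (23−23.41)²/23.41 + (26−21.82)²/21.82 + (20−22.55)²/22.55 + (26−27.64)²/27.64 + (22−19.70)²/19.70 + (16−20.35)²/20.35 + (27−24.95)²/24.95 = 7.3289
df = 4

test statistic = 7.329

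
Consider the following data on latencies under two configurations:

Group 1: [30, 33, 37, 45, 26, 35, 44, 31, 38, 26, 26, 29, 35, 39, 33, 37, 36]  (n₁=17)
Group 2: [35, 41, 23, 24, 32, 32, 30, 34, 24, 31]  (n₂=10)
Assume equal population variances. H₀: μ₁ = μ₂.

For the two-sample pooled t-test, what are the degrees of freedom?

df = n₁ + n₂ − 2 = 17 + 10 − 2 = 25

degrees of freedom = 25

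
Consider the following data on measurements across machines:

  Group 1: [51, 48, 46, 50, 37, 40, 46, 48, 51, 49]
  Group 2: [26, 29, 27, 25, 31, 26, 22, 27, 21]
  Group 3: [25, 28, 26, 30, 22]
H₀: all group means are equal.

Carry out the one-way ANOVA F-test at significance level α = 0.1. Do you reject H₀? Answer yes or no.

reject H₀: yes

Group means [46.60, 26.00, 26.20], grand mean 34.625
SSB = Σnᵢ(x̄ᵢ−x̄)² = 2458.425; SSW = ΣΣ(x−x̄ᵢ)² = 311.200
MSB = 2458.425/2 = 1229.2125; MSW = 311.200/21 = 14.8190
F = MSB/MSW = 82.9481
df = (2, 21)
p-value (upper-tail) = 0.00000
At α=0.1: p < α → reject H₀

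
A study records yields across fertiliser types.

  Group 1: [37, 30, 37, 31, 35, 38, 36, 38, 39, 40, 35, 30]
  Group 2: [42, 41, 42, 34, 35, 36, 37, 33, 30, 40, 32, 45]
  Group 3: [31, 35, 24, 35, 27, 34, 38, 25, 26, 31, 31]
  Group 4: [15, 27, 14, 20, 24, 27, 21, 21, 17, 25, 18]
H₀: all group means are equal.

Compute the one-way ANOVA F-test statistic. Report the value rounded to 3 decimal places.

Group means [35.50, 37.25, 30.64, 20.82], grand mean 31.283
SSB = Σnᵢ(x̄ᵢ−x̄)² = 1849.894; SSW = ΣΣ(x−x̄ᵢ)² = 795.432
MSB = 1849.894/3 = 616.6314; MSW = 795.432/42 = 18.9389
F = MSB/MSW = 32.5591
df = (3, 42)

test statistic = 32.559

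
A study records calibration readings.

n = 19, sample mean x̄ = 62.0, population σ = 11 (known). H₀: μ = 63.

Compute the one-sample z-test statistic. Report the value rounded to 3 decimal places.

test statistic = -0.396

SE = σ/√n = 11/√19 = 2.5236
z = (x̄−μ₀)/SE = (62.0−63)/2.5236 = -0.3963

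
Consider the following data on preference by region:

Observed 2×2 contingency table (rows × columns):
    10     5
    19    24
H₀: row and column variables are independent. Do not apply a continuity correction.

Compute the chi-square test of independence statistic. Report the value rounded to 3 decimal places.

test statistic = 2.248

Row totals [15, 43], col totals [29, 29], n=58
χ² = (10−7.50)²/7.50 + (5−7.50)²/7.50 + (19−21.50)²/21.50 + (24−21.50)²/21.50 = 2.2481
df = 1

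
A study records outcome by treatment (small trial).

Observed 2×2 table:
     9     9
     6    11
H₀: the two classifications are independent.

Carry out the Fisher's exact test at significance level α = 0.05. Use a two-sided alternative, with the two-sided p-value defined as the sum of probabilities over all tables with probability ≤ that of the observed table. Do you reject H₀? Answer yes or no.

Margins: r₁=18, r₂=17, c₁=15, c₂=20, n=35
p_obs = C(18,9)·C(17,6)/C(35,15); sum pmf over tables with pmf ≤ p_obs
p-value (two-sided) = 0.49979
At α=0.05: p ≥ α → fail to reject H₀

reject H₀: no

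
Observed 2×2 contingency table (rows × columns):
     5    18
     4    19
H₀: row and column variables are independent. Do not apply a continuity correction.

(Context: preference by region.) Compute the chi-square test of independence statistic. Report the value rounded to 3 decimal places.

Row totals [23, 23], col totals [9, 37], n=46
χ² = (5−4.50)²/4.50 + (18−18.50)²/18.50 + (4−4.50)²/4.50 + (19−18.50)²/18.50 = 0.1381
df = 1

test statistic = 0.138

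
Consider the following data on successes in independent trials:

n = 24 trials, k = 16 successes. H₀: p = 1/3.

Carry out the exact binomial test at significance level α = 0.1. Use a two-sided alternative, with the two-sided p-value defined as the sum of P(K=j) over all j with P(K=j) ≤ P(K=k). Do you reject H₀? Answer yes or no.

Exact binomial: n=24, k=16, p₀=1/3=0.3333
P(X=j) = C(n,j)·p₀^j·(1−p₀)^(n−j); p = Σ P(X=j) over j with P(X=j) ≤ P(X=16)
p-value (two-sided) = 0.00092
At α=0.1: p < α → reject H₀

reject H₀: yes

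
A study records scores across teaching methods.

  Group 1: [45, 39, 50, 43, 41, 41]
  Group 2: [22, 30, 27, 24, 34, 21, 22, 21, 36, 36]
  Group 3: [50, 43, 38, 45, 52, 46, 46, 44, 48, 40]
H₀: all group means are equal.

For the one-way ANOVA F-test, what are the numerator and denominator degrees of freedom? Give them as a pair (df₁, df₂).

degrees of freedom = [2, 23]

k = 3 groups, N = 26 total
df = (k−1, N−k) = (3−1, 26−3) = (2, 23)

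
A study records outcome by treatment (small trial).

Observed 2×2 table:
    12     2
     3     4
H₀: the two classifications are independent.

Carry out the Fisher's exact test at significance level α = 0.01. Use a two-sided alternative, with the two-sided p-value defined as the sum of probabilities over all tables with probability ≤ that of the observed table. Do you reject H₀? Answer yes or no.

Margins: r₁=14, r₂=7, c₁=15, c₂=6, n=21
p_obs = C(14,12)·C(7,3)/C(21,15); sum pmf over tables with pmf ≤ p_obs
p-value (two-sided) = 0.11958
At α=0.01: p ≥ α → fail to reject H₀

reject H₀: no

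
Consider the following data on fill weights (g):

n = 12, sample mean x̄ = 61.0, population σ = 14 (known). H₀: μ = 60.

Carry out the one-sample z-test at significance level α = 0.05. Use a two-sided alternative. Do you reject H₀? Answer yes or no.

SE = σ/√n = 14/√12 = 4.0415
z = (x̄−μ₀)/SE = (61.0−60)/4.0415 = 0.2474
p-value (two-sided) = 0.80457
At α=0.05: p ≥ α → fail to reject H₀

reject H₀: no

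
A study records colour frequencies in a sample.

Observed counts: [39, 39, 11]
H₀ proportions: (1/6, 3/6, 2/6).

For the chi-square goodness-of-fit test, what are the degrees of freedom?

df = k − 1 = 3 − 1 = 2

degrees of freedom = 2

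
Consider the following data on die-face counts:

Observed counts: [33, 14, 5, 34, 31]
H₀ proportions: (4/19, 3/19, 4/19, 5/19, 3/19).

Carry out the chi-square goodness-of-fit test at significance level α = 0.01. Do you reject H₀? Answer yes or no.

n = 117; E_i = n·p_i = [24.63, 18.47, 24.63, 30.79, 18.47]
χ² = (33−24.63)²/24.63 + (14−18.47)²/18.47 + (5−24.63)²/24.63 + (34−30.79)²/30.79 + (31−18.47)²/18.47 = 28.4014
df = 4
p-value (upper-tail) = 0.00001
At α=0.01: p < α → reject H₀

reject H₀: yes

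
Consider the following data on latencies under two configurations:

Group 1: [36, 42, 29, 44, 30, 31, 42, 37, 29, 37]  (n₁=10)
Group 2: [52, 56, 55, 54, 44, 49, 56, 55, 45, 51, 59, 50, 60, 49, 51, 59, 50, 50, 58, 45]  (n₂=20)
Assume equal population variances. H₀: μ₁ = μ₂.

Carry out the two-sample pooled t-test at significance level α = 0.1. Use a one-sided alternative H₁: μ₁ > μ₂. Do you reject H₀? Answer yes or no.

reject H₀: no

x̄₁=35.700, s₁=5.736, n₁=10
x̄₂=52.400, s₂=4.828, n₂=20
s_p² = [9·5.736² + 19·4.828²]/28 = 26.3893
SE = √(s_p²·(1/10+1/20)) = 1.9896
t = (35.700−52.400)/1.9896 = -8.3938
df = 28
p-value (one-sided, H₁ greater) = 1.00000
At α=0.1: p ≥ α → fail to reject H₀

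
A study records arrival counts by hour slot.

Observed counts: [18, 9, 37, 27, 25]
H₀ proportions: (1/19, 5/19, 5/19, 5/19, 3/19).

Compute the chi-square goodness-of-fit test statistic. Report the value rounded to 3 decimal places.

test statistic = 42.574

n = 116; E_i = n·p_i = [6.11, 30.53, 30.53, 30.53, 18.32]
χ² = (18−6.11)²/6.11 + (9−30.53)²/30.53 + (37−30.53)²/30.53 + (27−30.53)²/30.53 + (25−18.32)²/18.32 = 42.5736
df = 4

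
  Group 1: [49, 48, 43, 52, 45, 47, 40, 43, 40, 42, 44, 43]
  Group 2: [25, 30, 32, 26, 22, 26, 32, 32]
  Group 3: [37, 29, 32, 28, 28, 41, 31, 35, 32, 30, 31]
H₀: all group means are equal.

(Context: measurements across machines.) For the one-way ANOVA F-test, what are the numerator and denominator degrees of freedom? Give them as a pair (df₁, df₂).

k = 3 groups, N = 31 total
df = (k−1, N−k) = (3−1, 31−3) = (2, 28)

degrees of freedom = [2, 28]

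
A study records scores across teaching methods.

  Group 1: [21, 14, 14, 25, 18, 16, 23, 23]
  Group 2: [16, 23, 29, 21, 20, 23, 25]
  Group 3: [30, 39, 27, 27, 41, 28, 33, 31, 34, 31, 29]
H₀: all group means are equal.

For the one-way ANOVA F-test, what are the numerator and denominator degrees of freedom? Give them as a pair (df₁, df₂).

k = 3 groups, N = 26 total
df = (k−1, N−k) = (3−1, 26−3) = (2, 23)

degrees of freedom = [2, 23]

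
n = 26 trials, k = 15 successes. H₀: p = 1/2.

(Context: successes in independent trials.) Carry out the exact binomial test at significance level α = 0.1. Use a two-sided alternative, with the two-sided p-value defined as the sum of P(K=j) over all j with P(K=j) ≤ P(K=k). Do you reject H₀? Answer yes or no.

reject H₀: no

Exact binomial: n=26, k=15, p₀=1/2=0.5000
P(X=j) = C(n,j)·p₀^j·(1−p₀)^(n−j); p = Σ P(X=j) over j with P(X=j) ≤ P(X=15)
p-value (two-sided) = 0.55720
At α=0.1: p ≥ α → fail to reject H₀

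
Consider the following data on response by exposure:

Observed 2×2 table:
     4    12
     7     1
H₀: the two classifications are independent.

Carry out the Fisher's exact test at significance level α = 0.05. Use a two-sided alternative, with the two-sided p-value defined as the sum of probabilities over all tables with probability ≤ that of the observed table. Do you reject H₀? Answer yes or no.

Margins: r₁=16, r₂=8, c₁=11, c₂=13, n=24
p_obs = C(16,4)·C(8,7)/C(24,11); sum pmf over tables with pmf ≤ p_obs
p-value (two-sided) = 0.00781
At α=0.05: p < α → reject H₀

reject H₀: yes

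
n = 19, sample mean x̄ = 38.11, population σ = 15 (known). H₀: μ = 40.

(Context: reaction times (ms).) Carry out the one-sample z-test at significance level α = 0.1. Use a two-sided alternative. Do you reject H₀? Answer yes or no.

reject H₀: no

SE = σ/√n = 15/√19 = 3.4412
z = (x̄−μ₀)/SE = (38.11−40)/3.4412 = -0.5492
p-value (two-sided) = 0.58285
At α=0.1: p ≥ α → fail to reject H₀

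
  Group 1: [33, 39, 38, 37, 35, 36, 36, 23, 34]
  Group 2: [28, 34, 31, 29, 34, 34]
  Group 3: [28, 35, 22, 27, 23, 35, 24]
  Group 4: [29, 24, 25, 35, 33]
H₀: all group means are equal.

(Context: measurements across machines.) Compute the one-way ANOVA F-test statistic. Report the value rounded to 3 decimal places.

Group means [34.56, 31.67, 27.71, 29.20], grand mean 31.148
SSB = Σnᵢ(x̄ᵢ−x̄)² = 207.623; SSW = ΣΣ(x−x̄ᵢ)² = 483.784
MSB = 207.623/3 = 69.2078; MSW = 483.784/23 = 21.0341
F = MSB/MSW = 3.2903
df = (3, 23)

test statistic = 3.290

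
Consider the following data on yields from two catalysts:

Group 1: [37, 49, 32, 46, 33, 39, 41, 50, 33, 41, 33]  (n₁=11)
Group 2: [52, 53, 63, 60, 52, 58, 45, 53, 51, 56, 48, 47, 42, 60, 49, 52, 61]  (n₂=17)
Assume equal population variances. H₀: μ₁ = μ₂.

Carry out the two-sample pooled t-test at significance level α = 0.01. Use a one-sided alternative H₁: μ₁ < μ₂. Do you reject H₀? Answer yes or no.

x̄₁=39.455, s₁=6.609, n₁=11
x̄₂=53.059, s₂=5.942, n₂=17
s_p² = [10·6.609² + 16·5.942²]/26 = 38.5257
SE = √(s_p²·(1/11+1/17)) = 2.4018
t = (39.455−53.059)/2.4018 = -5.6642
df = 26
p-value (one-sided, H₁ less) = 0.00000
At α=0.01: p < α → reject H₀

reject H₀: yes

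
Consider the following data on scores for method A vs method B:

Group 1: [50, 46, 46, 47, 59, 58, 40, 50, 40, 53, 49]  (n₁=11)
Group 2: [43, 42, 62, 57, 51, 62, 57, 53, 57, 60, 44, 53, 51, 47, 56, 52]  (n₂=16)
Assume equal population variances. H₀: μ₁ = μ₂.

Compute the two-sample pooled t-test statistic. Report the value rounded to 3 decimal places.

x̄₁=48.909, s₁=6.188, n₁=11
x̄₂=52.938, s₂=6.403, n₂=16
s_p² = [10·6.188² + 15·6.403²]/25 = 39.9139
SE = √(s_p²·(1/11+1/16)) = 2.4745
t = (48.909−52.938)/2.4745 = -1.6280
df = 25

test statistic = -1.628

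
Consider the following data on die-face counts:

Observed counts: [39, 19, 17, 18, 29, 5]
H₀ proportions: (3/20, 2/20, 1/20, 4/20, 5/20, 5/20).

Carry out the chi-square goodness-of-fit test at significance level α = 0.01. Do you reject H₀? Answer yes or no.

n = 127; E_i = n·p_i = [19.05, 12.70, 6.35, 25.40, 31.75, 31.75]
χ² = (39−19.05)²/19.05 + (19−12.70)²/12.70 + (17−6.35)²/6.35 + (18−25.40)²/25.40 + (29−31.75)²/31.75 + (5−31.75)²/31.75 = 66.8110
df = 5
p-value (upper-tail) = 0.00000
At α=0.01: p < α → reject H₀

reject H₀: yes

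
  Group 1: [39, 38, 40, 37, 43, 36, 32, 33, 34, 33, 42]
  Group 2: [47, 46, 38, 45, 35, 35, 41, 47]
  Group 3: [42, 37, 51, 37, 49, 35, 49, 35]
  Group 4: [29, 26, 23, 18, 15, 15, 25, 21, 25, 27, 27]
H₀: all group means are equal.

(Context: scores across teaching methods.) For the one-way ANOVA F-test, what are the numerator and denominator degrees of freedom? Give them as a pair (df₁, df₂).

k = 4 groups, N = 38 total
df = (k−1, N−k) = (4−1, 38−4) = (3, 34)

degrees of freedom = [3, 34]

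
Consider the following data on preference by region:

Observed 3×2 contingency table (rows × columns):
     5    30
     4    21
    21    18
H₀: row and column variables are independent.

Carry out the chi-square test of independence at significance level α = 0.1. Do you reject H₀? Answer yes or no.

Row totals [35, 25, 39], col totals [30, 69], n=99
χ² = (5−10.61)²/10.61 + (30−24.39)²/24.39 + (4−7.58)²/7.58 + (21−17.42)²/17.42 + (21−11.82)²/11.82 + (18−27.18)²/27.18 = 16.9082
df = 2
p-value (upper-tail) = 0.00021
At α=0.1: p < α → reject H₀

reject H₀: yes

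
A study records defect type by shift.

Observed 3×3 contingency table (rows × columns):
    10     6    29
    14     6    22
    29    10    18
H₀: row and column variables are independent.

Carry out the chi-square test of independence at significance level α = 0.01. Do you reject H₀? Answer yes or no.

Row totals [45, 42, 57], col totals [53, 22, 69], n=144
χ² = (10−16.56)²/16.56 + (6−6.88)²/6.88 + (29−21.56)²/21.56 + (14−15.46)²/15.46 + (6−6.42)²/6.42 + (22−20.12)²/20.12 + (29−20.98)²/20.98 + (10−8.71)²/8.71 + (18−27.31)²/27.31 = 12.0497
df = 4
p-value (upper-tail) = 0.01699
At α=0.01: p ≥ α → fail to reject H₀

reject H₀: no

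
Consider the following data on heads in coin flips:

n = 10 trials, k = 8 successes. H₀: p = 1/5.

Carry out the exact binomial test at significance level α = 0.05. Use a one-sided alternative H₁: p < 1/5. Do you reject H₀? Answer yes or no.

Exact binomial: n=10, k=8, p₀=1/5=0.2000
P(X≤8) from Σ C(n,i)·p₀^i·(1−p₀)^(n−i)
p-value (one-sided, H₁ less) = 1.00000
At α=0.05: p ≥ α → fail to reject H₀

reject H₀: no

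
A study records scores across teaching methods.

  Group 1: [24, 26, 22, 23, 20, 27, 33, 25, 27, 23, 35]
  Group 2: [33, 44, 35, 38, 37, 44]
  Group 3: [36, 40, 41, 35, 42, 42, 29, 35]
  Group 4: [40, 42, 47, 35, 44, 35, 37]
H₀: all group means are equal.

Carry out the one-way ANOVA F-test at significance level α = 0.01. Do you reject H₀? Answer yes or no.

Group means [25.91, 38.50, 37.50, 40.00], grand mean 34.250
SSB = Σnᵢ(x̄ᵢ−x̄)² = 1189.591; SSW = ΣΣ(x−x̄ᵢ)² = 586.409
MSB = 1189.591/3 = 396.5303; MSW = 586.409/28 = 20.9432
F = MSB/MSW = 18.9336
df = (3, 28)
p-value (upper-tail) = 0.00000
At α=0.01: p < α → reject H₀

reject H₀: yes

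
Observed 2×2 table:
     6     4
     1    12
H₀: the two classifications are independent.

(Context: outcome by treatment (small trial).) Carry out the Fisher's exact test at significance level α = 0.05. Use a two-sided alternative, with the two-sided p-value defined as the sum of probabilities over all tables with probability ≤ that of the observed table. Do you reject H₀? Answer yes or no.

Margins: r₁=10, r₂=13, c₁=7, c₂=16, n=23
p_obs = C(10,6)·C(13,1)/C(23,7); sum pmf over tables with pmf ≤ p_obs
p-value (two-sided) = 0.01862
At α=0.05: p < α → reject H₀

reject H₀: yes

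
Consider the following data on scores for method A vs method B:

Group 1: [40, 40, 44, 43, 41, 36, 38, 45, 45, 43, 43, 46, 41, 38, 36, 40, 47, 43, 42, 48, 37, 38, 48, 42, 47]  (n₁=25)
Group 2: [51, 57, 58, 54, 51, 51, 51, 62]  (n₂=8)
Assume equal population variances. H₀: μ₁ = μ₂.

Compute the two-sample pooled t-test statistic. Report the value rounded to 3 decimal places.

test statistic = -7.998

x̄₁=42.040, s₁=3.668, n₁=25
x̄₂=54.375, s₂=4.207, n₂=8
s_p² = [24·3.668² + 7·4.207²]/31 = 14.4140
SE = √(s_p²·(1/25+1/8)) = 1.5422
t = (42.040−54.375)/1.5422 = -7.9984
df = 31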